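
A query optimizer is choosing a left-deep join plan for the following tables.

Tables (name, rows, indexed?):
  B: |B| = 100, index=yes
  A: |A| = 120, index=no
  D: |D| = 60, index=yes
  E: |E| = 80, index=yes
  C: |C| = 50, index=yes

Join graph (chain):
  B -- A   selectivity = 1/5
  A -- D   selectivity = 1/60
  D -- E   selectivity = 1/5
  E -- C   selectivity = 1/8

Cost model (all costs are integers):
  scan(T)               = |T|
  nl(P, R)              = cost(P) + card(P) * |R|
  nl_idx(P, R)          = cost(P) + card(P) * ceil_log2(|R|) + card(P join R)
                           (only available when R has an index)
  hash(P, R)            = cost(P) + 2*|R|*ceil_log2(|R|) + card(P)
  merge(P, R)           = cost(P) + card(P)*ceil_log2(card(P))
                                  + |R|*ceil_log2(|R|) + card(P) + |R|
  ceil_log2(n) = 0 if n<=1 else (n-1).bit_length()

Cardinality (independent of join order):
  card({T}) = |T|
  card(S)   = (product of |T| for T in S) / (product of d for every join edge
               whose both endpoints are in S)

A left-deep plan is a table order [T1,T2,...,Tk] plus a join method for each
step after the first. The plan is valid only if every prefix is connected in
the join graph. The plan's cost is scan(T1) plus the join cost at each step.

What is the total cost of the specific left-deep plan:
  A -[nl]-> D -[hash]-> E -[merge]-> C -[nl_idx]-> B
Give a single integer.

355950

step 1: scan A: cost=120, card=120
step 2: join D via nl
    card(P join D) = 120*60/(60) = 120
    cost = 120 + 120*60 = 7320
step 3: join E via hash
    card(P join E) = 120*80/(5) = 1920
    cost = 7320 + 2*80*7 + 120 = 8560
step 4: join C via merge
    card(P join C) = 1920*50/(8) = 12000
    cost = 8560 + 1920*11 + 50*6 + 1920 + 50 = 31950
step 5: join B via nl_idx
    card(P join B) = 12000*100/(5) = 240000
    cost = 31950 + 12000*7 + 240000 = 355950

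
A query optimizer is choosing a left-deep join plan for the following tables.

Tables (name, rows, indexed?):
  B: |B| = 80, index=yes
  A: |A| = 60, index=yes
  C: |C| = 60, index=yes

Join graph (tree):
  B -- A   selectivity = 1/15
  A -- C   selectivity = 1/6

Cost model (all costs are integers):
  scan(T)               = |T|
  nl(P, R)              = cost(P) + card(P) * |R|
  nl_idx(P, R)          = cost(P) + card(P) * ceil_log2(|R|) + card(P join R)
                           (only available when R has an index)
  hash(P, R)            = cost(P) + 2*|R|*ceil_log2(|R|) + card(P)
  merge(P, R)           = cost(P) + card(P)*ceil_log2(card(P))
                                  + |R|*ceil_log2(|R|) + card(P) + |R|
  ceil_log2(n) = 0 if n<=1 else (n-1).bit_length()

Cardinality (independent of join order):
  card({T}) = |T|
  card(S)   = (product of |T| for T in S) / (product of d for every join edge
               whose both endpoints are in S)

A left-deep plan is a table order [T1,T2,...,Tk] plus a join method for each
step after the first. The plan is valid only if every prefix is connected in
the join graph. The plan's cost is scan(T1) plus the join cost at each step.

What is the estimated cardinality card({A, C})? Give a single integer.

Tables in S: A(60), C(60)
Edges inside S: A-C(d=6)
numerator = 60 * 60 = 3600
denominator = 6 = 6
card(S) = 3600 / 6 = 600

600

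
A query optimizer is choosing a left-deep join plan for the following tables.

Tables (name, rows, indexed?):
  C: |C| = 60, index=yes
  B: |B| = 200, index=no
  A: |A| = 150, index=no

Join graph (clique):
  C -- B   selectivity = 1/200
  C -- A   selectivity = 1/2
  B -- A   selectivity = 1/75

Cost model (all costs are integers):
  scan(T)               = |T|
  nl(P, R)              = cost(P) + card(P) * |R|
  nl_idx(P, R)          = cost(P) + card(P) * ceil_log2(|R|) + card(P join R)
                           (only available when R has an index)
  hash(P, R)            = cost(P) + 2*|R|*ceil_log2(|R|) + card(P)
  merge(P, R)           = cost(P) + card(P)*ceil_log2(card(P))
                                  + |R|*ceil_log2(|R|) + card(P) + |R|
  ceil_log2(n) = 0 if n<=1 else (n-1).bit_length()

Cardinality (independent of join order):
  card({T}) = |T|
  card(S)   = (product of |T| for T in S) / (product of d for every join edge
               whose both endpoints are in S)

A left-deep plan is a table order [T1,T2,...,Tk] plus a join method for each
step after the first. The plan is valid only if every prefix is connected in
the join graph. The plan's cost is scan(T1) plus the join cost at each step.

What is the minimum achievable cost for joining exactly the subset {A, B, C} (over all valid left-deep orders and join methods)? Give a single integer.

Selinger DP over subsets of {A,B,C}:
  {C}: scan cost=60, card=60
  {B}: scan cost=200, card=200
  {A}: scan cost=150, card=150
  {BC}: card=60; try (C,hash)→1120, (C,nl_idx)→1460, (B,merge)→2280, (C,merge)→2420, (B,hash)→3320, (B,nl)→12060 …(+1); best=1120 via (C,hash)
  {AC}: card=4500; try (C,hash)→1020, (A,merge)→1830, (C,merge)→1920, (A,hash)→2520, (C,nl_idx)→5550, (A,nl)→9060 …(+1); best=1020 via (C,hash)
  {AB}: card=400; try (A,hash)→2800, (B,merge)→3300, (A,merge)→3350, (B,hash)→3500, (B,nl)→30150, (A,nl)→30200; best=2800 via (A,hash)
  {ABC}: card=60; try (A,merge)→2890, (A,hash)→3580, (C,hash)→3920, (C,nl_idx)→5260, (C,merge)→7220, (B,hash)→8720 …(+4); best=2890 via (A,merge)

2890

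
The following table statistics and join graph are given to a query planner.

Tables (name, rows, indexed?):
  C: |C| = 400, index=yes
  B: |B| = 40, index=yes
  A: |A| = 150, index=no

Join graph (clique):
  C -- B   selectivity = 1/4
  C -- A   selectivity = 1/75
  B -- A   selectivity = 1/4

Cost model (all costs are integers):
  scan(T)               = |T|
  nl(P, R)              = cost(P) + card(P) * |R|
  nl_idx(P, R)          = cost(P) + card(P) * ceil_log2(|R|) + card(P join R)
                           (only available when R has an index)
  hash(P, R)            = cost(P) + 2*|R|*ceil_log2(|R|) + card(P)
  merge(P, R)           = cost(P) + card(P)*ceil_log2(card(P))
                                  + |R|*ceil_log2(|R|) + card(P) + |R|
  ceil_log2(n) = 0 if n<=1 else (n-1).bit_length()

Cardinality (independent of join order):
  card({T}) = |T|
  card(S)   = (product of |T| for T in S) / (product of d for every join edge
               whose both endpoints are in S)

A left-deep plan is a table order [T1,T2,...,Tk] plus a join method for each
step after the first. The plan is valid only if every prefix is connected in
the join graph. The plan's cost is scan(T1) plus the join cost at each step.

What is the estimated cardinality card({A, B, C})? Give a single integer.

Tables in S: A(150), B(40), C(400)
Edges inside S: C-B(d=4), C-A(d=75), B-A(d=4)
numerator = 150 * 40 * 400 = 2400000
denominator = 4 * 75 * 4 = 1200
card(S) = 2400000 / 1200 = 2000

2000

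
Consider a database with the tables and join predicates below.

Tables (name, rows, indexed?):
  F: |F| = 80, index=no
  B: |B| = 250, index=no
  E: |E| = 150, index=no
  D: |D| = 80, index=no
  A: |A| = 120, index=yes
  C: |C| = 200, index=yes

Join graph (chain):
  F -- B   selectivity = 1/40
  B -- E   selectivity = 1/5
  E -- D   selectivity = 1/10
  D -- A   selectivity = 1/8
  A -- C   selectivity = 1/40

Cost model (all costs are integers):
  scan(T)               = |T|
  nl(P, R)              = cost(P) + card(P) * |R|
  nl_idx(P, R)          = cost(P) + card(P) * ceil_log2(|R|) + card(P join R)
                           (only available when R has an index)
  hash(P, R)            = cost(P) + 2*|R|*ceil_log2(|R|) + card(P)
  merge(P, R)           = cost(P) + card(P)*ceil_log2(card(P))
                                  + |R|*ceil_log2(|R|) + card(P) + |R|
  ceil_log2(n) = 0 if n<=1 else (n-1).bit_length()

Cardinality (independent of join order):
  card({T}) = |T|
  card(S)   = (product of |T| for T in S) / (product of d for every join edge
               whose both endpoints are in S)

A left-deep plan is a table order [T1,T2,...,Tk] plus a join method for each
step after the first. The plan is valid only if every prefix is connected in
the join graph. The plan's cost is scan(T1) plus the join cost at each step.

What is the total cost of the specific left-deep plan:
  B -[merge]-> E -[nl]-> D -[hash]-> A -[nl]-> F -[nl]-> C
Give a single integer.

step 1: scan B: cost=250, card=250
step 2: join E via merge
    card(P join E) = 250*150/(5) = 7500
    cost = 250 + 250*8 + 150*8 + 250 + 150 = 3850
step 3: join D via nl
    card(P join D) = 7500*80/(10) = 60000
    cost = 3850 + 7500*80 = 603850
step 4: join A via hash
    card(P join A) = 60000*120/(8) = 900000
    cost = 603850 + 2*120*7 + 60000 = 665530
step 5: join F via nl
    card(P join F) = 900000*80/(40) = 1800000
    cost = 665530 + 900000*80 = 72665530
step 6: join C via nl
    card(P join C) = 1800000*200/(40) = 9000000
    cost = 72665530 + 1800000*200 = 432665530

432665530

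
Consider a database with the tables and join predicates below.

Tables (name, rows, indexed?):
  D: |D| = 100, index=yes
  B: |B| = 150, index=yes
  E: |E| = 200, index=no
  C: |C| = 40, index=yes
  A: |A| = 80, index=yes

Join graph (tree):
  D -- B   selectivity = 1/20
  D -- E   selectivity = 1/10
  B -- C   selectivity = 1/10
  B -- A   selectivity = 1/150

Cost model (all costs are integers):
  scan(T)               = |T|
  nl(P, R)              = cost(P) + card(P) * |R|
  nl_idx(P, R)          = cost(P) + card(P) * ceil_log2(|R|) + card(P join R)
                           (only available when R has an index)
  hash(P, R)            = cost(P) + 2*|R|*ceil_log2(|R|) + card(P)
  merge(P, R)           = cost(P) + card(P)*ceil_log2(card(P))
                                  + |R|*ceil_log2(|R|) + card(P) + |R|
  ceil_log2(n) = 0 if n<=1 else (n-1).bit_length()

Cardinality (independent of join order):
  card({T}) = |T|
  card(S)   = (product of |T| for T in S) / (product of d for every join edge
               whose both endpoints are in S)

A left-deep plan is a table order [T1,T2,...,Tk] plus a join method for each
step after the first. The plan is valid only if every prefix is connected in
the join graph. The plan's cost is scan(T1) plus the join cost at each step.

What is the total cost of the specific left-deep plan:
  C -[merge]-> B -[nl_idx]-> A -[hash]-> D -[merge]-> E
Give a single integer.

28910

step 1: scan C: cost=40, card=40
step 2: join B via merge
    card(P join B) = 40*150/(10) = 600
    cost = 40 + 40*6 + 150*8 + 40 + 150 = 1670
step 3: join A via nl_idx
    card(P join A) = 600*80/(150) = 320
    cost = 1670 + 600*7 + 320 = 6190
step 4: join D via hash
    card(P join D) = 320*100/(20) = 1600
    cost = 6190 + 2*100*7 + 320 = 7910
step 5: join E via merge
    card(P join E) = 1600*200/(10) = 32000
    cost = 7910 + 1600*11 + 200*8 + 1600 + 200 = 28910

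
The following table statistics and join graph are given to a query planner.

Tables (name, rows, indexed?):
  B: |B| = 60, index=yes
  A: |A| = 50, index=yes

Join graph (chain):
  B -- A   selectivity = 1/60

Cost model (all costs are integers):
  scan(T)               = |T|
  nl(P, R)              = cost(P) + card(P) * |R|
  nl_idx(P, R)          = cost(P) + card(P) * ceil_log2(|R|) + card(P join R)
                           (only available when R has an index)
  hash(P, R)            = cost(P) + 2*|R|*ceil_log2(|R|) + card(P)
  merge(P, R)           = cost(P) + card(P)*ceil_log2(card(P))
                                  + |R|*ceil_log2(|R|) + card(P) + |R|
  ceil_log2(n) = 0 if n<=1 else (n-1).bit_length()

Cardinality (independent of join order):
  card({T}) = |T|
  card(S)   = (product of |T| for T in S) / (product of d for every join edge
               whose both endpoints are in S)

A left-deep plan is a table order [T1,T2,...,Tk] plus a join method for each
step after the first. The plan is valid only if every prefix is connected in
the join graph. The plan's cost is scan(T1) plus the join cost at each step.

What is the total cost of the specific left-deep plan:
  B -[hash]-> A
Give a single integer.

720

step 1: scan B: cost=60, card=60
step 2: join A via hash
    card(P join A) = 60*50/(60) = 50
    cost = 60 + 2*50*6 + 60 = 720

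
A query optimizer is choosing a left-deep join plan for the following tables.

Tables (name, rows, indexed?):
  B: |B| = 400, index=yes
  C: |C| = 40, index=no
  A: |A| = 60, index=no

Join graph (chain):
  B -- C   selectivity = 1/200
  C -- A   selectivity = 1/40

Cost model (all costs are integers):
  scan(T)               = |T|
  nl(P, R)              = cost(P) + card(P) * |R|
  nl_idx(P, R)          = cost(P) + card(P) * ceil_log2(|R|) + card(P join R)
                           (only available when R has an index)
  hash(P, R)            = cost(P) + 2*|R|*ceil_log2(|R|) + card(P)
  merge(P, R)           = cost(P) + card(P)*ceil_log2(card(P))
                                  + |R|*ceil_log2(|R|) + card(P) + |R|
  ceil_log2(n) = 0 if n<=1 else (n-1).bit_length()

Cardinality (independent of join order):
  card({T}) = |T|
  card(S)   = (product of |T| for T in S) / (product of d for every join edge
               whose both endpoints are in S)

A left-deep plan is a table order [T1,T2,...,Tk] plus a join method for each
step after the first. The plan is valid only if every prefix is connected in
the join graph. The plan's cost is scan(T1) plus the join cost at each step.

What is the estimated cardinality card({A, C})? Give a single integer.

60

Tables in S: A(60), C(40)
Edges inside S: C-A(d=40)
numerator = 60 * 40 = 2400
denominator = 40 = 40
card(S) = 2400 / 40 = 60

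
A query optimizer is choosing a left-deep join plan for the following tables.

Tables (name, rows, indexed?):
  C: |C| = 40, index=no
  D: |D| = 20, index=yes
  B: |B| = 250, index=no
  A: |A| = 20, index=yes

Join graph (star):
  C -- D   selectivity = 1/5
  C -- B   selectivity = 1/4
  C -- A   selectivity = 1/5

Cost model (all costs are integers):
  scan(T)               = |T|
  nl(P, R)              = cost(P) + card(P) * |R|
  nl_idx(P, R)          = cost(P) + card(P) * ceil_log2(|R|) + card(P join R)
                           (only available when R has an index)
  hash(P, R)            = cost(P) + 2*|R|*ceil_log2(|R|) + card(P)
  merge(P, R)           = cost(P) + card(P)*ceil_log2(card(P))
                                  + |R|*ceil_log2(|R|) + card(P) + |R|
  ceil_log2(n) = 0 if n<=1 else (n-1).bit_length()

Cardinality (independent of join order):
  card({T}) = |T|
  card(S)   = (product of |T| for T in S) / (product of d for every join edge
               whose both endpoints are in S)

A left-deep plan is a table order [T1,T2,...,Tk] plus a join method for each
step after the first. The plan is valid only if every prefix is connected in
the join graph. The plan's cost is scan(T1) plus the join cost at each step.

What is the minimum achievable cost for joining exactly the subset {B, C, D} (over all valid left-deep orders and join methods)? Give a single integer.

Selinger DP over subsets of {B,C,D}:
  {C}: scan cost=40, card=40
  {D}: scan cost=20, card=20
  {B}: scan cost=250, card=250
  {CD}: card=160; try (D,hash)→280, (D,nl_idx)→400, (C,merge)→420, (D,merge)→440, (C,hash)→520, (C,nl)→820 …(+1); best=280 via (D,hash)
  {BC}: card=2500; try (C,hash)→980, (B,merge)→2570, (C,merge)→2780, (B,hash)→4080, (B,nl)→10040, (C,nl)→10250; best=980 via (C,hash)
  {BCD}: card=10000; try (D,hash)→3680, (B,merge)→3970, (B,hash)→4440, (D,nl_idx)→23480, (D,merge)→33600, (B,nl)→40280 …(+1); best=3680 via (D,hash)

3680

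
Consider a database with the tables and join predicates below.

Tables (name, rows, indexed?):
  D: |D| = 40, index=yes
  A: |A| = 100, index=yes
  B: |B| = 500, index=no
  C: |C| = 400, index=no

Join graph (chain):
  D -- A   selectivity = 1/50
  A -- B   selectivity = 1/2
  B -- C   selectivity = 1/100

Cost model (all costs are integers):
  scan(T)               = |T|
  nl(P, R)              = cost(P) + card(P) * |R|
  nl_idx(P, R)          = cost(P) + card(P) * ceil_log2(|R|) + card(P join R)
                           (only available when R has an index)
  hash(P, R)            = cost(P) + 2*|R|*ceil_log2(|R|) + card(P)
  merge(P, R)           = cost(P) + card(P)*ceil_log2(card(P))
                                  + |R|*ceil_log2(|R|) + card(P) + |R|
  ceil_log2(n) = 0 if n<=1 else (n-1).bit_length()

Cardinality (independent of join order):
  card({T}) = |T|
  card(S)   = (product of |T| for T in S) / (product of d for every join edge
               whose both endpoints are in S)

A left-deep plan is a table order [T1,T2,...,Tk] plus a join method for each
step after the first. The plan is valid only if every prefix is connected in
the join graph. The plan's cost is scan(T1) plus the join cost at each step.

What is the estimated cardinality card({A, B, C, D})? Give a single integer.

Tables in S: A(100), B(500), C(400), D(40)
Edges inside S: D-A(d=50), A-B(d=2), B-C(d=100)
numerator = 100 * 500 * 400 * 40 = 800000000
denominator = 50 * 2 * 100 = 10000
card(S) = 800000000 / 10000 = 80000

80000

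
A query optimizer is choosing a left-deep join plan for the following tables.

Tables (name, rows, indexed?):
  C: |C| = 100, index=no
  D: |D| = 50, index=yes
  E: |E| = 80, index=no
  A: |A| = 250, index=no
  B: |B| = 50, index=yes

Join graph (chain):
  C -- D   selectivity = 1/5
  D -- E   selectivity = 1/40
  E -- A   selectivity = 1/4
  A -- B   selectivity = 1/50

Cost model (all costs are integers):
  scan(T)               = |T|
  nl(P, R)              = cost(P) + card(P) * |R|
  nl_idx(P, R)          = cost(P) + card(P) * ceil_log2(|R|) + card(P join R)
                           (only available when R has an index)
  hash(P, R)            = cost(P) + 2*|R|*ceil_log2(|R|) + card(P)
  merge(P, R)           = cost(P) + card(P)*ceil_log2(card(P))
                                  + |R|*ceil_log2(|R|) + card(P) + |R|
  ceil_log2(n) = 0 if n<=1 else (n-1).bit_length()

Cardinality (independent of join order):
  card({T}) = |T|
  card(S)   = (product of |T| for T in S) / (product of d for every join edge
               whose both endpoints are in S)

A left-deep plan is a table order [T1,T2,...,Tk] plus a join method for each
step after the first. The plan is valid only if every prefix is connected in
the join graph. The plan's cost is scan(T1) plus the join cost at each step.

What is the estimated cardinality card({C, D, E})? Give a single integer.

Tables in S: C(100), D(50), E(80)
Edges inside S: C-D(d=5), D-E(d=40)
numerator = 100 * 50 * 80 = 400000
denominator = 5 * 40 = 200
card(S) = 400000 / 200 = 2000

2000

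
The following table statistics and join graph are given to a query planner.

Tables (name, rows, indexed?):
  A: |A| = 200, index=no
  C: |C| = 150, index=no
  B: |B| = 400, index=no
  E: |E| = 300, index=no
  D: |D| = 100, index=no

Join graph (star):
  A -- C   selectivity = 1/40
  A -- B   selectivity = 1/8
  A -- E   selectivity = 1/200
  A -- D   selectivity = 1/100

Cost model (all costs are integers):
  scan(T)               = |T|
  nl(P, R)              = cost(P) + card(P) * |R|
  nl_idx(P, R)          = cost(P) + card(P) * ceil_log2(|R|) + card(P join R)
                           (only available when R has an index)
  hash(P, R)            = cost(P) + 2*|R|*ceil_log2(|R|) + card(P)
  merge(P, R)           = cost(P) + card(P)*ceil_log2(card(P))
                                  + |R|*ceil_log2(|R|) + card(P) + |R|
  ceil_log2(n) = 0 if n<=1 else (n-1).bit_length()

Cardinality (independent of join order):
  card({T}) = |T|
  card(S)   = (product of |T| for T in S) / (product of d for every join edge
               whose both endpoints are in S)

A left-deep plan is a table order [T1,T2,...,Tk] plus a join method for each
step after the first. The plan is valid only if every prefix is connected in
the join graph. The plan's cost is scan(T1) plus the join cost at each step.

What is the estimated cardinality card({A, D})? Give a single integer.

200

Tables in S: A(200), D(100)
Edges inside S: A-D(d=100)
numerator = 200 * 100 = 20000
denominator = 100 = 100
card(S) = 20000 / 100 = 200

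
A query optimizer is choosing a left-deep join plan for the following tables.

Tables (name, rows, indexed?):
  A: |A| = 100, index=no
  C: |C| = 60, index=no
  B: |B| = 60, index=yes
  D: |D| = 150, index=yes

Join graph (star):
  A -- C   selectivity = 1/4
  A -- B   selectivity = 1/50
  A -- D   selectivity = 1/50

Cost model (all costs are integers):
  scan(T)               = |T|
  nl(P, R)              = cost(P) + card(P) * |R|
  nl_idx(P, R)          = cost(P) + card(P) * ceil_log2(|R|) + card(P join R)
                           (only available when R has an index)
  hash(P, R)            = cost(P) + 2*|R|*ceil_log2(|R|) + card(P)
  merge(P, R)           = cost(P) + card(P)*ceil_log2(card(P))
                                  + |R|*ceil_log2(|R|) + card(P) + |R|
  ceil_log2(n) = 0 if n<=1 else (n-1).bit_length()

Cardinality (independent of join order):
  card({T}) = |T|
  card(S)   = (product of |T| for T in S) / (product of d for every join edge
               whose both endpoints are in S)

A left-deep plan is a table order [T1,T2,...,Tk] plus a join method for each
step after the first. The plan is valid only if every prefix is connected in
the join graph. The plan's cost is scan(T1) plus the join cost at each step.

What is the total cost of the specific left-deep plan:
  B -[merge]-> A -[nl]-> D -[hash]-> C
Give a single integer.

step 1: scan B: cost=60, card=60
step 2: join A via merge
    card(P join A) = 60*100/(50) = 120
    cost = 60 + 60*6 + 100*7 + 60 + 100 = 1280
step 3: join D via nl
    card(P join D) = 120*150/(50) = 360
    cost = 1280 + 120*150 = 19280
step 4: join C via hash
    card(P join C) = 360*60/(4) = 5400
    cost = 19280 + 2*60*6 + 360 = 20360

20360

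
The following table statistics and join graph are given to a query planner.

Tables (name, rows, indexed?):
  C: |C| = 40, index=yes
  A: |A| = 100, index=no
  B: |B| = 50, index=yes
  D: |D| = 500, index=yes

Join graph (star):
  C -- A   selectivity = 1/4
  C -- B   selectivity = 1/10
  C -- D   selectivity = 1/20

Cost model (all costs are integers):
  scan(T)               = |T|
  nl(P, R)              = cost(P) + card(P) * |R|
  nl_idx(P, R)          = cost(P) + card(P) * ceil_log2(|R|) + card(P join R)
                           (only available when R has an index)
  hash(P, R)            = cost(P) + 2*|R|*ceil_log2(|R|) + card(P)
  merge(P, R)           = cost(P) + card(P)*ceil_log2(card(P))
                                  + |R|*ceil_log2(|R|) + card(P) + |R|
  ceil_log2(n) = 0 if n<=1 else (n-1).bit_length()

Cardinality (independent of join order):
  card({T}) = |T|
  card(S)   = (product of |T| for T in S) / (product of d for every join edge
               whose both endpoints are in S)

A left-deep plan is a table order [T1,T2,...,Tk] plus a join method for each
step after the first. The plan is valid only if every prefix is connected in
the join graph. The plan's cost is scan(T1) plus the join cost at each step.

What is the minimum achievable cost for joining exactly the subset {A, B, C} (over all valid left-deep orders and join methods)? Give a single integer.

Selinger DP over subsets of {A,B,C}:
  {C}: scan cost=40, card=40
  {A}: scan cost=100, card=100
  {B}: scan cost=50, card=50
  {AC}: card=1000; try (C,hash)→680, (A,merge)→1120, (C,merge)→1180, (A,hash)→1480, (C,nl_idx)→1700, (A,nl)→4040 …(+1); best=680 via (C,hash)
  {BC}: card=200; try (B,nl_idx)→480, (C,nl_idx)→550, (C,hash)→580, (B,merge)→670, (C,merge)→680, (B,hash)→680 …(+2); best=480 via (B,nl_idx)
  {ABC}: card=5000; try (A,hash)→2080, (B,hash)→2280, (A,merge)→3080, (B,nl_idx)→11680, (B,merge)→12030, (A,nl)→20480 …(+1); best=2080 via (A,hash)

2080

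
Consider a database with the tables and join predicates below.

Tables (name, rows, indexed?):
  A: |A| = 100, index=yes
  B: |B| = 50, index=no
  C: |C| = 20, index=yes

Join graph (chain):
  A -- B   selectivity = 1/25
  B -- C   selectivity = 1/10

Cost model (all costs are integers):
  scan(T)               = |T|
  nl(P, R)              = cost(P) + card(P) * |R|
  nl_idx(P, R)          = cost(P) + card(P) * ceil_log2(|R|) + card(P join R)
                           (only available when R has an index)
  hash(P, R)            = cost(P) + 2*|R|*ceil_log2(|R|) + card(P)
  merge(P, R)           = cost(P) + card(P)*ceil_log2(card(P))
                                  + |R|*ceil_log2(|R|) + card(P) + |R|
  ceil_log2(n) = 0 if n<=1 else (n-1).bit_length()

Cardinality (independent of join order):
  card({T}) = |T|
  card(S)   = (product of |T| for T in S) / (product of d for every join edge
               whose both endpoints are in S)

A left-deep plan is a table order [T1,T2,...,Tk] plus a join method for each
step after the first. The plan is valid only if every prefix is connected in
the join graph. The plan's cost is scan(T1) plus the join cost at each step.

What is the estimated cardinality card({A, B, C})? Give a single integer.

Tables in S: A(100), B(50), C(20)
Edges inside S: A-B(d=25), B-C(d=10)
numerator = 100 * 50 * 20 = 100000
denominator = 25 * 10 = 250
card(S) = 100000 / 250 = 400

400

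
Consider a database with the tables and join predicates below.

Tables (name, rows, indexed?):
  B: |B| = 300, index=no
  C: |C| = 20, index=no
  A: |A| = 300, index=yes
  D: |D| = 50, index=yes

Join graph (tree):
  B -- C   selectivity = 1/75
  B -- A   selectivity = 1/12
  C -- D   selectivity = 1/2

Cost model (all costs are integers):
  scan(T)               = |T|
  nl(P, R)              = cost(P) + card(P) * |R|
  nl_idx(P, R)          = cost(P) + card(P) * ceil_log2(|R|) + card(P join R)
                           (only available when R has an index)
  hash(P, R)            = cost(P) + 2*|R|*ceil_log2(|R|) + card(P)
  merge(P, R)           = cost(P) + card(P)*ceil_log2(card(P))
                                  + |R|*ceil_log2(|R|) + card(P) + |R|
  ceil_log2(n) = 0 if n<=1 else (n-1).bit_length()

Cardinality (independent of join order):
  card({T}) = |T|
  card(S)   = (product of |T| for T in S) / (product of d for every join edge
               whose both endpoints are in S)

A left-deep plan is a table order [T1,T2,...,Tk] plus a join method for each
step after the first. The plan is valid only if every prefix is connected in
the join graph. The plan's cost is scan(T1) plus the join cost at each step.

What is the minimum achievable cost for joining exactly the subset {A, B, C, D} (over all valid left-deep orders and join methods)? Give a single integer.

Selinger DP over subsets of {A,B,C,D}:
  {B}: scan cost=300, card=300
  {C}: scan cost=20, card=20
  {A}: scan cost=300, card=300
  {D}: scan cost=50, card=50
  {BC}: card=80; try (C,hash)→800, (B,merge)→3140, (C,merge)→3420, (B,hash)→5440, (B,nl)→6020, (C,nl)→6300; best=800 via (C,hash)
  {AB}: card=7500; try (B,hash)→6000, (A,hash)→6000, (B,merge)→6300, (A,merge)→6300, (A,nl_idx)→10500, (B,nl)→90300 …(+1); best=6000 via (B,hash)
  {CD}: card=500; try (C,hash)→300, (D,merge)→490, (C,merge)→520, (D,hash)→640, (D,nl_idx)→640, (D,nl)→1020 …(+1); best=300 via (C,hash)
  {ABC}: card=2000; try (A,nl_idx)→3520, (A,merge)→4440, (A,hash)→6280, (C,hash)→13700, (A,nl)→24800, (C,merge)→111120 …(+1); best=3520 via (A,nl_idx)
  {BCD}: card=2000; try (D,hash)→1480, (D,merge)→1790, (D,nl_idx)→3280, (D,nl)→4800, (B,hash)→6200, (B,merge)→8300 …(+1); best=1480 via (D,hash)
  {ABCD}: card=50000; try (D,hash)→6120, (A,hash)→8880, (D,merge)→27870, (A,merge)→28480, (D,nl_idx)→65520, (A,nl_idx)→69480 …(+2); best=6120 via (D,hash)

6120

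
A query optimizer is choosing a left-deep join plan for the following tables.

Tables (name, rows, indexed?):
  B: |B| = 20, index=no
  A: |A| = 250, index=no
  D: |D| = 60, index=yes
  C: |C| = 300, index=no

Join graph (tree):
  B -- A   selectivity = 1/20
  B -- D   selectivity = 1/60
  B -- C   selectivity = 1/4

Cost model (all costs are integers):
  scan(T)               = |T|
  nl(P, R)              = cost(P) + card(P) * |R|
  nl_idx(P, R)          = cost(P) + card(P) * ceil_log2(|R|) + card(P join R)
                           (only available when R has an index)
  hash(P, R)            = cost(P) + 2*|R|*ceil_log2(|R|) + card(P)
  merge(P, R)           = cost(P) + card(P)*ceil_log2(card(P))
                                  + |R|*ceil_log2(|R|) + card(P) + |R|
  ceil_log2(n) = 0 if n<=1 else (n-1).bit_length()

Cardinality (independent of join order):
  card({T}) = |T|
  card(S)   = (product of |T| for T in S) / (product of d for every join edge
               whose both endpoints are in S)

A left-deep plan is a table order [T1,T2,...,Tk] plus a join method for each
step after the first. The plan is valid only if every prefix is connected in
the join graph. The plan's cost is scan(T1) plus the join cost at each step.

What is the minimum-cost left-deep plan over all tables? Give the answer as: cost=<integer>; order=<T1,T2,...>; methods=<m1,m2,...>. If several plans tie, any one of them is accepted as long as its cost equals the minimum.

cost=6920; order=A,B,D,C; methods=hash,hash,merge

Selinger DP (subsets sized 1..n):
  {B}: scan cost=20, card=20
  {A}: scan cost=250, card=250
  {D}: scan cost=60, card=60
  {C}: scan cost=300, card=300
  {AB}: card=250; try (B,hash)→700, (A,merge)→2390, (B,merge)→2620, (A,hash)→4040, (A,nl)→5020, (B,nl)→5250; best=700 via (B,hash)
  {BD}: card=20; try (D,nl_idx)→160, (B,hash)→320, (D,merge)→560, (B,merge)→600, (D,hash)→760, (D,nl)→1220 …(+1); best=160 via (D,nl_idx)
  {BC}: card=1500; try (B,hash)→800, (C,merge)→3140, (B,merge)→3420, (C,hash)→5440, (C,nl)→6020, (B,nl)→6300; best=800 via (B,hash)
  {ABD}: card=250; try (D,hash)→1670, (D,nl_idx)→2450, (A,merge)→2530, (D,merge)→3370, (A,hash)→4180, (A,nl)→5160 …(+1); best=1670 via (D,hash)
  {ABC}: card=18750; try (C,merge)→5950, (A,hash)→6300, (C,hash)→6350, (A,merge)→21050, (C,nl)→75700, (A,nl)→375800; best=5950 via (C,merge)
  {BCD}: card=1500; try (D,hash)→3020, (C,merge)→3280, (C,hash)→5580, (C,nl)→6160, (D,nl_idx)→11300, (D,merge)→19220 …(+1); best=3020 via (D,hash)
  {ABCD}: card=18750; try (C,merge)→6920, (C,hash)→7320, (A,hash)→8520, (A,merge)→23270, (D,hash)→25420, (C,nl)→76670 …(+4); best=6920 via (C,merge)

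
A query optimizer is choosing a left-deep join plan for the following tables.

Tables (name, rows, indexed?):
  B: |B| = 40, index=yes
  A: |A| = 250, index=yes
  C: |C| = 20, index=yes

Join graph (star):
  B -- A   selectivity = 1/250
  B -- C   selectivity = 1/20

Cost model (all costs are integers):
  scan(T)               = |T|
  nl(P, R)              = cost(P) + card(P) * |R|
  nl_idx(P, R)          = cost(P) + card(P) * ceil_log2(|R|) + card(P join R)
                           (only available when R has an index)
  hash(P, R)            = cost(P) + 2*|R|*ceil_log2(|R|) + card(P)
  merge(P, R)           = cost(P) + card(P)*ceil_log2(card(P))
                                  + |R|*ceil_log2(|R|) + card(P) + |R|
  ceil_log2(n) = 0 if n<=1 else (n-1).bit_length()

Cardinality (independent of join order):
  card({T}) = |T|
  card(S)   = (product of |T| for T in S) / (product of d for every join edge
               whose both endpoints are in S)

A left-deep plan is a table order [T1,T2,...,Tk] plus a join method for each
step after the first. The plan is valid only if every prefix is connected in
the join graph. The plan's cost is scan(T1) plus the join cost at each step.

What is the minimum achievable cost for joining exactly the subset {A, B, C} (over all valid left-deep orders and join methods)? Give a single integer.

540

Selinger DP over subsets of {A,B,C}:
  {B}: scan cost=40, card=40
  {A}: scan cost=250, card=250
  {C}: scan cost=20, card=20
  {AB}: card=40; try (A,nl_idx)→400, (B,hash)→980, (B,nl_idx)→1790, (A,merge)→2570, (B,merge)→2780, (A,hash)→4080 …(+2); best=400 via (A,nl_idx)
  {BC}: card=40; try (B,nl_idx)→180, (C,hash)→280, (C,nl_idx)→280, (B,merge)→420, (C,merge)→440, (B,hash)→520 …(+2); best=180 via (B,nl_idx)
  {ABC}: card=40; try (A,nl_idx)→540, (C,hash)→640, (C,nl_idx)→640, (C,merge)→800, (C,nl)→1200, (A,merge)→2710 …(+2); best=540 via (A,nl_idx)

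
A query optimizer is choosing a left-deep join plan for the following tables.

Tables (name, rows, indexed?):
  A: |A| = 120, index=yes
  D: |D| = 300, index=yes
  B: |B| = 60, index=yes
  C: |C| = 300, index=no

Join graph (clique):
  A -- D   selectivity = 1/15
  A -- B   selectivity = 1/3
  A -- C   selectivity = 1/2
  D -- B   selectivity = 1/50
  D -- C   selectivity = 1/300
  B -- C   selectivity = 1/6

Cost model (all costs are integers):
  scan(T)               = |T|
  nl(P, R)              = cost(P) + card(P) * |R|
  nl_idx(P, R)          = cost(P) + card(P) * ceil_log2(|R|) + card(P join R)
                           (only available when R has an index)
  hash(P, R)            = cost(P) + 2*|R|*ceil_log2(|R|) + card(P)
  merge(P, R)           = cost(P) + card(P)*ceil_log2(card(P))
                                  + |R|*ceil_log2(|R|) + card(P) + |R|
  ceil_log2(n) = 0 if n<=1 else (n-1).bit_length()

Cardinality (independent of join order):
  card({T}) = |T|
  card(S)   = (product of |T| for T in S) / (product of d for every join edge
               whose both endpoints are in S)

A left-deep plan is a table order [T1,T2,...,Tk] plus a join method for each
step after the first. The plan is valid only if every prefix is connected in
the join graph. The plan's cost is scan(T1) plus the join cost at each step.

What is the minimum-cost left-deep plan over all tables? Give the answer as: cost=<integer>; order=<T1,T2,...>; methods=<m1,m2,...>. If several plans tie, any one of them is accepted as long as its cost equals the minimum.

Selinger DP (subsets sized 1..n):
  {A}: scan cost=120, card=120
  {D}: scan cost=300, card=300
  {B}: scan cost=60, card=60
  {C}: scan cost=300, card=300
  {AD}: card=2400; try (A,hash)→2280, (D,nl_idx)→3600, (D,merge)→4080, (A,merge)→4260, (A,nl_idx)→4800, (D,hash)→5640 …(+2); best=2280 via (A,hash)
  {AB}: card=2400; try (B,hash)→960, (A,merge)→1440, (B,merge)→1500, (A,hash)→1800, (A,nl_idx)→2880, (B,nl_idx)→3240 …(+2); best=960 via (B,hash)
  {AC}: card=18000; try (A,hash)→2280, (C,merge)→4080, (A,merge)→4260, (C,hash)→5640, (A,nl_idx)→20400, (C,nl)→36120 …(+1); best=2280 via (A,hash)
  {BD}: card=360; try (D,nl_idx)→960, (B,hash)→1320, (B,nl_idx)→2460, (D,merge)→3480, (B,merge)→3720, (D,hash)→5520 …(+2); best=960 via (D,nl_idx)
  {CD}: card=300; try (D,nl_idx)→3300, (D,hash)→6000, (C,hash)→6000, (D,merge)→6300, (C,merge)→6300, (D,nl)→90300 …(+1); best=3300 via (D,nl_idx)
  {BC}: card=3000; try (B,hash)→1320, (C,merge)→3480, (B,merge)→3720, (B,nl_idx)→5100, (C,hash)→5520, (C,nl)→18060 …(+1); best=1320 via (B,hash)
  {ABD}: card=960; try (A,hash)→3000, (A,nl_idx)→4440, (B,hash)→5400, (A,merge)→5520, (D,hash)→8760, (B,nl_idx)→17640 …(+6); best=3000 via (A,hash)
  {ACD}: card=1200; try (A,hash)→5280, (A,nl_idx)→6600, (A,merge)→7260, (C,hash)→10080, (D,hash)→25680, (C,merge)→36480 …(+5); best=5280 via (A,hash)
  {ABC}: card=60000; try (A,hash)→6000, (C,hash)→8760, (B,hash)→21000, (C,merge)→35160, (A,merge)→41280, (A,nl_idx)→82320 …(+5); best=6000 via (A,hash)
  {BCD}: card=60; try (B,hash)→4320, (B,nl_idx)→5160, (C,hash)→6720, (B,merge)→6720, (C,merge)→7560, (D,hash)→9720 …(+5); best=4320 via (B,hash)
  {ABCD}: card=80; try (A,nl_idx)→4820, (A,merge)→5700, (A,hash)→6060, (B,hash)→7200, (C,hash)→9360, (A,nl)→11520 …(+9); best=4820 via (A,nl_idx)

cost=4820; order=C,D,B,A; methods=nl_idx,hash,nl_idx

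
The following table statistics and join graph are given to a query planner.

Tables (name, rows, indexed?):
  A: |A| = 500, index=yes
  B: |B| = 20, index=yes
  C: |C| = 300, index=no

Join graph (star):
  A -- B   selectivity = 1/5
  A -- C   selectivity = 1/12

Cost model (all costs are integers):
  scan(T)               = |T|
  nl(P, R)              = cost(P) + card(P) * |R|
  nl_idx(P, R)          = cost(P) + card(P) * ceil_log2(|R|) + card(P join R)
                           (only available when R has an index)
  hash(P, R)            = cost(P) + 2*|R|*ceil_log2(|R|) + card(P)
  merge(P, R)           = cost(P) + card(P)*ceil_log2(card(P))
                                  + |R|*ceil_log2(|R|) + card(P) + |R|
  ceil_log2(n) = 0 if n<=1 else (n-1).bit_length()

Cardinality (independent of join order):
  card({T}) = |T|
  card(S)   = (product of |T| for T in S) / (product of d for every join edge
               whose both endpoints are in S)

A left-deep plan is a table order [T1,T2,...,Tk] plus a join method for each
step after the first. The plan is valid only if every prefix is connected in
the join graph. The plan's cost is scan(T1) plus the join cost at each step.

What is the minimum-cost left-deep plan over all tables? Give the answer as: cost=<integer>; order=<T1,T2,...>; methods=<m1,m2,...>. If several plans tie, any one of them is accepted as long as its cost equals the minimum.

Selinger DP (subsets sized 1..n):
  {A}: scan cost=500, card=500
  {B}: scan cost=20, card=20
  {C}: scan cost=300, card=300
  {AB}: card=2000; try (B,hash)→1200, (A,nl_idx)→2200, (B,nl_idx)→5000, (A,merge)→5140, (B,merge)→5620, (A,hash)→9040 …(+2); best=1200 via (B,hash)
  {AC}: card=12500; try (C,hash)→6400, (A,merge)→8300, (C,merge)→8500, (A,hash)→9600, (A,nl_idx)→15500, (A,nl)→150300 …(+1); best=6400 via (C,hash)
  {ABC}: card=50000; try (C,hash)→8600, (B,hash)→19100, (C,merge)→28200, (B,nl_idx)→118900, (B,merge)→194020, (B,nl)→256400 …(+1); best=8600 via (C,hash)

cost=8600; order=A,B,C; methods=hash,hash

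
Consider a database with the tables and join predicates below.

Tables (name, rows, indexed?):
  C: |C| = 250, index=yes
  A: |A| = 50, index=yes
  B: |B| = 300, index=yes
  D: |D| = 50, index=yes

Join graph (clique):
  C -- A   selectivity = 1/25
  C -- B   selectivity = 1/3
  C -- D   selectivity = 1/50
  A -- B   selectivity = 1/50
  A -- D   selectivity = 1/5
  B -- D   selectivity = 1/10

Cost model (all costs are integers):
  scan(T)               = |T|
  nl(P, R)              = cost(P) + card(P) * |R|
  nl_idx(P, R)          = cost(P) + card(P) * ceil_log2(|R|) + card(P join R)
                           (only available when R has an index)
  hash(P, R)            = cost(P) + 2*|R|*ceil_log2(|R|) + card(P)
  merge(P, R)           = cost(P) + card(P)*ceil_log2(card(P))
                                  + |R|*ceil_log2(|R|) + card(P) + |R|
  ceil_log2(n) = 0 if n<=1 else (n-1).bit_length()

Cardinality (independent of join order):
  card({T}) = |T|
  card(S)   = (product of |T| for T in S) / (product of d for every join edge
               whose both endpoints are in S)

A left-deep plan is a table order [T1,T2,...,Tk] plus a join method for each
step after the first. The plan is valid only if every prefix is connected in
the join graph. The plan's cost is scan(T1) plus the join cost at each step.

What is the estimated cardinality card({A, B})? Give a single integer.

Tables in S: A(50), B(300)
Edges inside S: A-B(d=50)
numerator = 50 * 300 = 15000
denominator = 50 = 50
card(S) = 15000 / 50 = 300

300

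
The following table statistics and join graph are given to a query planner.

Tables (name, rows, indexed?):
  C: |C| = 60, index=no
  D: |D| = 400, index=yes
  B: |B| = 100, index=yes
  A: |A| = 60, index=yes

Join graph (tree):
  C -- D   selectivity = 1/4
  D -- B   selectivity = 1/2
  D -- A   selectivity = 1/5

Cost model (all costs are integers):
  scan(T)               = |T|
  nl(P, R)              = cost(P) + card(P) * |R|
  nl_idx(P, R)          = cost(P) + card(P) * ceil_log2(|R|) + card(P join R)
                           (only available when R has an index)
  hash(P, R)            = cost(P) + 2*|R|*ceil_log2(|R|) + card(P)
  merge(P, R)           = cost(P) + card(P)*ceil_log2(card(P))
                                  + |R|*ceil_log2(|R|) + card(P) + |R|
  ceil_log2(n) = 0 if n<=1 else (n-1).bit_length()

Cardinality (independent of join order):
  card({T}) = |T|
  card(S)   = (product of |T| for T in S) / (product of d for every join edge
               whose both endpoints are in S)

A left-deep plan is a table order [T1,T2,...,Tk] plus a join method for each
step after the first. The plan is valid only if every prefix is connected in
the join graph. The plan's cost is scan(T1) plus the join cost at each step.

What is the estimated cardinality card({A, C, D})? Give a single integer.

72000

Tables in S: A(60), C(60), D(400)
Edges inside S: C-D(d=4), D-A(d=5)
numerator = 60 * 60 * 400 = 1440000
denominator = 4 * 5 = 20
card(S) = 1440000 / 20 = 72000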